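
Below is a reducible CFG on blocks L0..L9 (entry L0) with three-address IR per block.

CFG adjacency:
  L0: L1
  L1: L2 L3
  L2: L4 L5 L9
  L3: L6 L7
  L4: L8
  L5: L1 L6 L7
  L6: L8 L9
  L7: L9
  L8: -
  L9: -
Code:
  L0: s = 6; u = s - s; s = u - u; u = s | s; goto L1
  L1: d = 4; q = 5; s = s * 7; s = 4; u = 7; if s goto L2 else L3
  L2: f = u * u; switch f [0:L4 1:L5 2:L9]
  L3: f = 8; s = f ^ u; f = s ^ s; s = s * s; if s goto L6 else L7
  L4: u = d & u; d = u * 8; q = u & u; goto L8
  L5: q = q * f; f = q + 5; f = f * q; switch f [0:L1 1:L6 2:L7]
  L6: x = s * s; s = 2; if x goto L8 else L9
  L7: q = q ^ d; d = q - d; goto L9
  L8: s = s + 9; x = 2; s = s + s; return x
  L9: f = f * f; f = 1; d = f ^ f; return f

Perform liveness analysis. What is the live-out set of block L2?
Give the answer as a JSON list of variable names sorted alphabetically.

Answer: ["d", "f", "q", "s", "u"]

Derivation:
Per-block:
  L0 def {s,u} use ∅
  L1 def {d,q,s,u} use {s}
  L2 def {f} use {u}
  L3 def {f,s} use {u}
  L4 def {d,q,u} use {d,u}
  L5 def {f,q} use {f,q}
  L6 def {s,x} use {s}
  L7 def {d,q} use {d,q}
  L8 def {s,x} use {s}
  L9 def {d,f} use {f}

Live sets:
  live L0: ∅→{s}
  live L1: {s}→{d,q,s,u}
  live L2: {d,q,s,u}→{d,f,q,s,u}
  live L3: {d,q,u}→{d,f,q,s}
  live L4: {d,s,u}→{s}
  live L5: {d,f,q,s}→{d,f,q,s}
  live L6: {f,s}→{f,s}
  live L7: {d,f,q}→{f}
  live L8: {s}→∅
  live L9: {f}→∅

live-out(L2) = ["d", "f", "q", "s", "u"]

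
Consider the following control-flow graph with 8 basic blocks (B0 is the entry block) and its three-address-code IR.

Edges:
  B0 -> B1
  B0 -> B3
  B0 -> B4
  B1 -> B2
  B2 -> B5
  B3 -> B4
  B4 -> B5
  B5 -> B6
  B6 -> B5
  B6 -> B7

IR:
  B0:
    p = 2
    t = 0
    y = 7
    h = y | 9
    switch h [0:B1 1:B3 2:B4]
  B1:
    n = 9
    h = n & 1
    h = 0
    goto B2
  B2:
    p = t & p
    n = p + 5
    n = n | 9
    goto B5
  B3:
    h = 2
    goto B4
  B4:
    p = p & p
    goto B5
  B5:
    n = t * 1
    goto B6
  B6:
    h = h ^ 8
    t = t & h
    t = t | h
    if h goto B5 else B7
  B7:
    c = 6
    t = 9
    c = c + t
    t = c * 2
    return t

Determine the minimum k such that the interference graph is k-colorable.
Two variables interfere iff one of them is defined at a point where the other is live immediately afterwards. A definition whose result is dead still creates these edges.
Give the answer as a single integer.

Answer: 4

Working:
def/use:
  B0: def={h,p,t,y} ue=∅
  B1: def={h,n} ue=∅
  B2: def={n,p} ue={p,t}
  B3: def={h} ue=∅
  B4: def={p} ue={p}
  B5: def={n} ue={t}
  B6: def={h,t} ue={h,t}
  B7: def={c,t} ue=∅

Live sets:
  B0: in=∅ out={h,p,t}
  B1: in={p,t} out={h,p,t}
  B2: in={h,p,t} out={h,t}
  B3: in={p,t} out={h,p,t}
  B4: in={h,p,t} out={h,t}
  B5: in={h,t} out={h,t}
  B6: in={h,t} out={h,t}
  B7: in=∅ out=∅

Conflict graph:
  c: {t}
  h: {n,p,t}
  n: {h,p,t}
  p: {h,n,t,y}
  t: {c,h,n,p,y}
  y: {p,t}

Colouring:
  {h,n,p,t} pairwise interfere (4-clique) ⇒ χ ≥ 4
  assign c→c1 h→c2 n→c3 p→c1 t→c0 y→c2 — no edge inside a register ⇒ χ ≤ 4
  χ = 4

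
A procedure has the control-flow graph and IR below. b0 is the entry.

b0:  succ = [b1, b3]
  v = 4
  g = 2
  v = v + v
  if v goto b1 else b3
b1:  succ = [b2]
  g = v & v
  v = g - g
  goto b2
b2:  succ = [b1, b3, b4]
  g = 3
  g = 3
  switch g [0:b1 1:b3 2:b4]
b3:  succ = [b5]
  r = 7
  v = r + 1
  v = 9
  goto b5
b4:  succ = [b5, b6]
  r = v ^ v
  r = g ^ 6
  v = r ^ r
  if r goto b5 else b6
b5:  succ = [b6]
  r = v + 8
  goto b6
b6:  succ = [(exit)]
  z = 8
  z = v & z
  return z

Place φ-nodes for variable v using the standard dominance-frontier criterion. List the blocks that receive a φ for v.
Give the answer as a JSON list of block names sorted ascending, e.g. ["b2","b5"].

idom tree: b1←b0 b2←b1 b3←b0 b4←b2 b5←b0 b6←b0
Join-block Dom:
  b1: preds {b0,b2}: {b0} ∩ {b0,b1,b2} = {b0}; idom=b0
  b3: preds {b0,b2}: {b0} ∩ {b0,b1,b2} = {b0}; idom=b0
  b5: preds {b3,b4}: {b0,b3} ∩ {b0,b1,b2,b4} = {b0}; idom=b0
  b6: preds {b4,b5}: {b0,b1,b2,b4} ∩ {b0,b5} = {b0}; idom=b0

DF derivation:
  join b1 pred b0: · stop@b0
  join b1 pred b2: b2→b1 stop@b0
  join b3 pred b0: · stop@b0
  join b3 pred b2: b2→b1 stop@b0
  join b5 pred b3: b3 stop@b0
  join b5 pred b4: b4→b2→b1 stop@b0
  join b6 pred b4: b4→b2→b1 stop@b0
  join b6 pred b5: b5 stop@b0
  b0: DF=∅
  b1: DF={b1,b3,b5,b6}
  b2: DF={b1,b3,b5,b6}
  b3: DF={b5}
  b4: DF={b5,b6}
  b5: DF={b6}
  b6: DF=∅

φ for v: defs {b0,b1,b3,b4}
  DF⁺ = {b1,b3,b5,b6}

Answer: ["b1", "b3", "b5", "b6"]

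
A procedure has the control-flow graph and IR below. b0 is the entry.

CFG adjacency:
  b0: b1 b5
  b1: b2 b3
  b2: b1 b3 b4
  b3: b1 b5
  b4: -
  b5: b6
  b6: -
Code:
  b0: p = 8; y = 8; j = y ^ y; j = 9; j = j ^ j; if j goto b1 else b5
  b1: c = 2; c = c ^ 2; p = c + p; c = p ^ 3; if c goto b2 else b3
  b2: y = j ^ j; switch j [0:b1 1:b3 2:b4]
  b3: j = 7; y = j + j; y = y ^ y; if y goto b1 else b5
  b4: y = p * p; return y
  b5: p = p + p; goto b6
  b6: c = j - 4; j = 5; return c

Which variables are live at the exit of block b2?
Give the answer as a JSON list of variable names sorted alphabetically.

Answer: ["j", "p"]

Analysis:
Per-block:
  b0: def={j,p,y} ue=∅
  b1: def={c,p} ue={p}
  b2: def={y} ue={j}
  b3: def={j,y} ue=∅
  b4: def={y} ue={p}
  b5: def={p} ue={p}
  b6: def={c,j} ue={j}

Backward fixpoint:
  live b0: ∅→{j,p}
  live b1: {j,p}→{j,p}
  live b2: {j,p}→{j,p}
  live b3: {p}→{j,p}
  live b4: {p}→∅
  live b5: {j,p}→{j}
  live b6: {j}→∅

live-out(b2) = ["j", "p"]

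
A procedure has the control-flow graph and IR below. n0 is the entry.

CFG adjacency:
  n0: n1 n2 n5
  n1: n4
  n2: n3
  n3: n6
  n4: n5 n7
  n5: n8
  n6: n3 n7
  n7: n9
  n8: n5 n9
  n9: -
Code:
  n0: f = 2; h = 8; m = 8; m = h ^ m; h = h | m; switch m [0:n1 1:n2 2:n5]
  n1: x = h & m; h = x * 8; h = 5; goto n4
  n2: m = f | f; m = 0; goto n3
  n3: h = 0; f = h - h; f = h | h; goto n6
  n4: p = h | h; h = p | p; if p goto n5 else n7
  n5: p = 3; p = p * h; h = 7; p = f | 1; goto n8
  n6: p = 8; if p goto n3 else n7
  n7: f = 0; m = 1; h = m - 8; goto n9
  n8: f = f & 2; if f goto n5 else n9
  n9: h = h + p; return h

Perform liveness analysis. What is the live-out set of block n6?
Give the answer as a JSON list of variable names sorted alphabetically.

Per-block:
  n0 def {f,h,m} use ∅
  n1 def {h,x} use {h,m}
  n2 def {m} use {f}
  n3 def {f,h} use ∅
  n4 def {h,p} use {h}
  n5 def {h,p} use {f,h}
  n6 def {p} use ∅
  n7 def {f,h,m} use ∅
  n8 def {f} use {f}
  n9 def {h} use {h,p}

Liveness:
  n0: in=∅ out={f,h,m}
  n1: in={f,h,m} out={f,h}
  n2: in={f} out=∅
  n3: in=∅ out=∅
  n4: in={f,h} out={f,h,p}
  n5: in={f,h} out={f,h,p}
  n6: in=∅ out={p}
  n7: in={p} out={h,p}
  n8: in={f,h,p} out={f,h,p}
  n9: in={h,p} out=∅

live-out(n6) = ["p"]

Answer: ["p"]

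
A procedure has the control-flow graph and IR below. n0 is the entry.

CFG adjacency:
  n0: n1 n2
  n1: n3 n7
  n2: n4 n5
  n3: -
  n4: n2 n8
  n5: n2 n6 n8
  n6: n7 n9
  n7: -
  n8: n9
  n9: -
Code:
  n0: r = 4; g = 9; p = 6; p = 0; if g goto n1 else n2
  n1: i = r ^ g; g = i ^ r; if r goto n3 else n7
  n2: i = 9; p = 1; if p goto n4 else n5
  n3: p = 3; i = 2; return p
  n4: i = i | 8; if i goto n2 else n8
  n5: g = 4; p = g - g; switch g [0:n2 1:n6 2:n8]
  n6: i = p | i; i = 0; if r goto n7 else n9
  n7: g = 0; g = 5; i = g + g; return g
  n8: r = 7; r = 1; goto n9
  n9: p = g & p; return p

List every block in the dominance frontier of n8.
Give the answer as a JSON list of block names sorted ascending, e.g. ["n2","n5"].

idom tree: n1←n0 n2←n0 n3←n1 n4←n2 n5←n2 n6←n5 n7←n0 n8←n2 n9←n2
Dom at joins:
  n2: preds {n0,n4,n5}: {n0} ∩ {n0,n2,n4} ∩ {n0,n2,n5} = {n0}; idom=n0
  n7: preds {n1,n6}: {n0,n1} ∩ {n0,n2,n5,n6} = {n0}; idom=n0
  n8: preds {n4,n5}: {n0,n2,n4} ∩ {n0,n2,n5} = {n0,n2}; idom=n2
  n9: preds {n6,n8}: {n0,n2,n5,n6} ∩ {n0,n2,n8} = {n0,n2}; idom=n2

Frontier:
  join n2 pred n0: · stop@n0
  join n2 pred n4: n4→n2 stop@n0
  join n2 pred n5: n5→n2 stop@n0
  join n7 pred n1: n1 stop@n0
  join n7 pred n6: n6→n5→n2 stop@n0
  join n8 pred n4: n4 stop@n2
  join n8 pred n5: n5 stop@n2
  join n9 pred n6: n6→n5 stop@n2
  join n9 pred n8: n8 stop@n2
  n0: DF=∅
  n1: DF={n7}
  n2: DF={n2,n7}
  n3: DF=∅
  n4: DF={n2,n8}
  n5: DF={n2,n7,n8,n9}
  n6: DF={n7,n9}
  n7: DF=∅
  n8: DF={n9}
  n9: DF=∅

DF(n8) = ["n9"]

Answer: ["n9"]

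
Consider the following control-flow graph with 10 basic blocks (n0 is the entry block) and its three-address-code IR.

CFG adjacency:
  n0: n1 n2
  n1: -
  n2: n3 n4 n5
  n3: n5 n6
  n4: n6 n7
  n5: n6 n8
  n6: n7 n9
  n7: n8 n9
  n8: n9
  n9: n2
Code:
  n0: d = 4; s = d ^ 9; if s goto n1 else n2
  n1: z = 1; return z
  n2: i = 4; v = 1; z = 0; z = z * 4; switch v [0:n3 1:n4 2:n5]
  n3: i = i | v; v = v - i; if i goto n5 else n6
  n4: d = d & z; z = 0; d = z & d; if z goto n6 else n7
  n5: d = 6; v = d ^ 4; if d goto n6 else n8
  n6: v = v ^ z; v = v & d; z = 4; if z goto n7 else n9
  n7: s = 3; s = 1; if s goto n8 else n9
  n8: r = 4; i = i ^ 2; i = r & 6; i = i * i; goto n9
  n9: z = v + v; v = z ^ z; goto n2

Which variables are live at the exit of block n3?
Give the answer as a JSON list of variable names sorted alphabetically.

Answer: ["d", "i", "v", "z"]

Derivation:
def/use:
  n0: def={d,s} ue=∅
  n1: def={z} ue=∅
  n2: def={i,v,z} ue=∅
  n3: def={i,v} ue={i,v}
  n4: def={d,z} ue={d,z}
  n5: def={d,v} ue=∅
  n6: def={v,z} ue={d,v,z}
  n7: def={s} ue=∅
  n8: def={i,r} ue={i}
  n9: def={v,z} ue={v}

Liveness:
  n0 li=∅ lo={d}
  n1 li=∅ lo=∅
  n2 li={d} lo={d,i,v,z}
  n3 li={d,i,v,z} lo={d,i,v,z}
  n4 li={d,i,v,z} lo={d,i,v,z}
  n5 li={i,z} lo={d,i,v,z}
  n6 li={d,i,v,z} lo={d,i,v}
  n7 li={d,i,v} lo={d,i,v}
  n8 li={d,i,v} lo={d,v}
  n9 li={d,v} lo={d}

live-out(n3) = ["d", "i", "v", "z"]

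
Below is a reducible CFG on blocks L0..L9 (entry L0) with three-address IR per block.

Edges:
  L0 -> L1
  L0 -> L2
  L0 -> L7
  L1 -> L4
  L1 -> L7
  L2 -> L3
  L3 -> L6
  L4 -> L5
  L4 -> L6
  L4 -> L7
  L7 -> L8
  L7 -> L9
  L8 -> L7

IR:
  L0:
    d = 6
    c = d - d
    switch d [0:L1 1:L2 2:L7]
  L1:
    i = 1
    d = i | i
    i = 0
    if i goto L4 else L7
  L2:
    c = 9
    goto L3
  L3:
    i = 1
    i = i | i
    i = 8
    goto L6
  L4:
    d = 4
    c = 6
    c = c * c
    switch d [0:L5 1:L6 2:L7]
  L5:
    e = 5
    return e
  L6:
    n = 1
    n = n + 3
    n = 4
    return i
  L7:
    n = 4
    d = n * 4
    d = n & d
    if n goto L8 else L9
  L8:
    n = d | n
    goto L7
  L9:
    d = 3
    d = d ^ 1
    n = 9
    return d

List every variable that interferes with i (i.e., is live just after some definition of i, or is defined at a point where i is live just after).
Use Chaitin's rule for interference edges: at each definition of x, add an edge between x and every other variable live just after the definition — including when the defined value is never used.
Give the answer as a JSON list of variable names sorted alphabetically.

Answer: ["c", "d", "n"]

Working:
Per-block:
  L0: {c,d} / ∅
  L1: {d,i} / ∅
  L2: {c} / ∅
  L3: {i} / ∅
  L4: {c,d} / ∅
  L5: {e} / ∅
  L6: {n} / {i}
  L7: {d,n} / ∅
  L8: {n} / {d,n}
  L9: {d,n} / ∅

Live sets:
  L0: in=∅ out=∅
  L1: in=∅ out={i}
  L2: in=∅ out=∅
  L3: in=∅ out={i}
  L4: in={i} out={i}
  L5: in=∅ out=∅
  L6: in={i} out=∅
  L7: in=∅ out={d,n}
  L8: in={d,n} out=∅
  L9: in=∅ out=∅

Conflict graph:
  c↔{d,i}
  d↔{c,i,n}
  e↔∅
  i↔{c,d,n}
  n↔{d,i}

N(i) = ["c", "d", "n"]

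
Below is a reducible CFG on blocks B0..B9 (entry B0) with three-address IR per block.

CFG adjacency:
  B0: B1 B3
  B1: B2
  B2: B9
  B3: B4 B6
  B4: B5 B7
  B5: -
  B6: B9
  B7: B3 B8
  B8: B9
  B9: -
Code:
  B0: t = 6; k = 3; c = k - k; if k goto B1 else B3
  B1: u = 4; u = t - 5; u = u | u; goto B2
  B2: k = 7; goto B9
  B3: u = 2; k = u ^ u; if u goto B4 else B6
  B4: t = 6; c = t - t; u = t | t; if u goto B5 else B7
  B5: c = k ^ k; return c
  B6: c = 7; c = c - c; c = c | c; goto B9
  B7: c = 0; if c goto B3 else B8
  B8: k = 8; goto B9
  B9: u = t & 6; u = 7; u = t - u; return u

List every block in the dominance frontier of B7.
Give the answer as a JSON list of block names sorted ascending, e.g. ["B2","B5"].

idom tree: B1←B0 B2←B1 B3←B0 B4←B3 B5←B4 B6←B3 B7←B4 B8←B7 B9←B0
Dom at joins:
  B3: preds {B0,B7}: {B0} ∩ {B0,B3,B4,B7} = {B0}; idom=B0
  B9: preds {B2,B6,B8}: {B0,B1,B2} ∩ {B0,B3,B6} ∩ {B0,B3,B4,B7,B8} = {B0}; idom=B0

Frontier:
  join B3 pred B0: · stop@B0
  join B3 pred B7: B7→B4→B3 stop@B0
  join B9 pred B2: B2→B1 stop@B0
  join B9 pred B6: B6→B3 stop@B0
  join B9 pred B8: B8→B7→B4→B3 stop@B0
  B0 → ∅
  B1 → {B9}
  B2 → {B9}
  B3 → {B3,B9}
  B4 → {B3,B9}
  B5 → ∅
  B6 → {B9}
  B7 → {B3,B9}
  B8 → {B9}
  B9 → ∅

DF(B7) = ["B3", "B9"]

Answer: ["B3", "B9"]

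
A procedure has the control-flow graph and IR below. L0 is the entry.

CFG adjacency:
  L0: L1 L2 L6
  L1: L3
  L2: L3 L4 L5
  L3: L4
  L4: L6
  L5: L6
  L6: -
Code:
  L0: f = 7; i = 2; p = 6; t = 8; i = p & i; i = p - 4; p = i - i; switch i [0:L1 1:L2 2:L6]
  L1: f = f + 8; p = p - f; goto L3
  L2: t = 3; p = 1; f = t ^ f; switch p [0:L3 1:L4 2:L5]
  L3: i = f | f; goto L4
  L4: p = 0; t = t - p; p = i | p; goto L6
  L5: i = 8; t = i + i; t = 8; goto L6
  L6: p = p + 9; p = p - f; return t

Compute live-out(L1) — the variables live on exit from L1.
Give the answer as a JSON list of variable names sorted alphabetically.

Answer: ["f", "t"]

Analysis:
def/use:
  L0: def={f,i,p,t} ue=∅
  L1: def={f,p} ue={f,p}
  L2: def={f,p,t} ue={f}
  L3: def={i} ue={f}
  L4: def={p,t} ue={i,t}
  L5: def={i,t} ue=∅
  L6: def={p} ue={f,p,t}

Backward fixpoint:
  live L0: ∅→{f,i,p,t}
  live L1: {f,p,t}→{f,t}
  live L2: {f,i}→{f,i,p,t}
  live L3: {f,t}→{f,i,t}
  live L4: {f,i,t}→{f,p,t}
  live L5: {f,p}→{f,p,t}
  live L6: {f,p,t}→∅

live-out(L1) = ["f", "t"]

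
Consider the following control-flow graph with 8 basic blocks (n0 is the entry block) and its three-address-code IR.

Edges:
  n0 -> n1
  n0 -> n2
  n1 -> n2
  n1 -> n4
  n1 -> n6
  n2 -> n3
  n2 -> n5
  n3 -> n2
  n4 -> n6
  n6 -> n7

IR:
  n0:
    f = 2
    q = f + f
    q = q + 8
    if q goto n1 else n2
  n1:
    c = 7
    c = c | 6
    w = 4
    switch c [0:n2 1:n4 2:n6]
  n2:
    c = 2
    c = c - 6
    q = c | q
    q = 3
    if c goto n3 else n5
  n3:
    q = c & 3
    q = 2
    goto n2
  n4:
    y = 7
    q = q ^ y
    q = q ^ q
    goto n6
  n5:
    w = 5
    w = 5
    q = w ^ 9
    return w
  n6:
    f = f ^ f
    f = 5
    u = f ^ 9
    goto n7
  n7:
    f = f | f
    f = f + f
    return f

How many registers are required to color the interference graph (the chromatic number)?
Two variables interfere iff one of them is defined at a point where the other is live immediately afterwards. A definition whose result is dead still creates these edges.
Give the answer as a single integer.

Per-block:
  n0 def {f,q} use ∅
  n1 def {c,w} use ∅
  n2 def {c,q} use {q}
  n3 def {q} use {c}
  n4 def {q,y} use {q}
  n5 def {q,w} use ∅
  n6 def {f,u} use {f}
  n7 def {f} use {f}

Liveness:
  n0 li=∅ lo={f,q}
  n1 li={f,q} lo={f,q}
  n2 li={q} lo={c}
  n3 li={c} lo={q}
  n4 li={f,q} lo={f}
  n5 li=∅ lo=∅
  n6 li={f} lo={f}
  n7 li={f} lo=∅

Interference:
  c: {f,q,w}
  f: {c,q,u,w,y}
  q: {c,f,w,y}
  u: {f}
  w: {c,f,q}
  y: {f,q}

Colouring:
  {c,f,q,w} pairwise interfere (4-clique) ⇒ χ ≥ 4
  4-colouring: R0={f}  R1={q,u}  R2={c,y}  R3={w}
  χ = 4

Answer: 4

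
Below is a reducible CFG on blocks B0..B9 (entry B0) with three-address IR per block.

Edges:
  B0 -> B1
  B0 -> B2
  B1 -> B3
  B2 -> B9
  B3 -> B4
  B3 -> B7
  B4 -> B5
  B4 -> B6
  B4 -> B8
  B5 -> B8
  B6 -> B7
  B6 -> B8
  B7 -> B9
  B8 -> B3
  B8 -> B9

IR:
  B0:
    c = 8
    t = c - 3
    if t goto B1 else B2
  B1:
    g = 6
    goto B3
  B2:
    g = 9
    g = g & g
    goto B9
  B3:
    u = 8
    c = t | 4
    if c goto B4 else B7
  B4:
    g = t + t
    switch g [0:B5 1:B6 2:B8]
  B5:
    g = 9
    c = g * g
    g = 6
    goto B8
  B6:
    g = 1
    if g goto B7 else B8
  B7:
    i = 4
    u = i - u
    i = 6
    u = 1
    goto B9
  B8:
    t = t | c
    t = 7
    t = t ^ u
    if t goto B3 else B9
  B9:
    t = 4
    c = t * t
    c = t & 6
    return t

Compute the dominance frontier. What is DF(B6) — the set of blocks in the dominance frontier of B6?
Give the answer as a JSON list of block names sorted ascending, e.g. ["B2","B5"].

Answer: ["B7", "B8"]

Analysis:
idom tree: B1←B0 B2←B0 B3←B1 B4←B3 B5←B4 B6←B4 B7←B3 B8←B4 B9←B0
Join-block Dom:
  B3: preds {B1,B8}: {B0,B1} ∩ {B0,B1,B3,B4,B8} = {B0,B1}; idom=B1
  B7: preds {B3,B6}: {B0,B1,B3} ∩ {B0,B1,B3,B4,B6} = {B0,B1,B3}; idom=B3
  B8: preds {B4,B5,B6}: {B0,B1,B3,B4} ∩ {B0,B1,B3,B4,B5} ∩ {B0,B1,B3,B4,B6} = {B0,B1,B3,B4}; idom=B4
  B9: preds {B2,B7,B8}: {B0,B2} ∩ {B0,B1,B3,B7} ∩ {B0,B1,B3,B4,B8} = {B0}; idom=B0

DF walk-up:
  B3←B1: walk · to B1
  B3←B8: walk B8→B4→B3 to B1
  B7←B3: walk · to B3
  B7←B6: walk B6→B4 to B3
  B8←B4: walk · to B4
  B8←B5: walk B5 to B4
  B8←B6: walk B6 to B4
  B9←B2: walk B2 to B0
  B9←B7: walk B7→B3→B1 to B0
  B9←B8: walk B8→B4→B3→B1 to B0
  B0: DF=∅
  B1: DF={B9}
  B2: DF={B9}
  B3: DF={B3,B9}
  B4: DF={B3,B7,B9}
  B5: DF={B8}
  B6: DF={B7,B8}
  B7: DF={B9}
  B8: DF={B3,B9}
  B9: DF=∅

DF(B6) = ["B7", "B8"]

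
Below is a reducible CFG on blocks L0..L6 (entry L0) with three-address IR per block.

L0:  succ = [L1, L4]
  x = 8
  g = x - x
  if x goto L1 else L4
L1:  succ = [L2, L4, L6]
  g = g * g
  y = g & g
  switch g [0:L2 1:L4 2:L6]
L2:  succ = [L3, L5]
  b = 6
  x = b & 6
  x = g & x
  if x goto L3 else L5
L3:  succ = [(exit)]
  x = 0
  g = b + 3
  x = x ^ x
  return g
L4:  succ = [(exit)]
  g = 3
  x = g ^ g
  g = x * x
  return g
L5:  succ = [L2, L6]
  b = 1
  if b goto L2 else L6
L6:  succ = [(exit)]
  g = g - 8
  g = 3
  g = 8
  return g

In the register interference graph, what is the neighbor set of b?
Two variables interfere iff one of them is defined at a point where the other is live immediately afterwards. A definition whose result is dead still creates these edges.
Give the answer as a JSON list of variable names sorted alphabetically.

Block summaries:
  L0 def {g,x} use ∅
  L1 def {g,y} use {g}
  L2 def {b,x} use {g}
  L3 def {g,x} use {b}
  L4 def {g,x} use ∅
  L5 def {b} use ∅
  L6 def {g} use {g}

Live sets:
  L0 li=∅ lo={g}
  L1 li={g} lo={g}
  L2 li={g} lo={b,g}
  L3 li={b} lo=∅
  L4 li=∅ lo=∅
  L5 li={g} lo={g}
  L6 li={g} lo=∅

Interference:
  b — {g,x}
  g — {b,x,y}
  x — {b,g}
  y — {g}

N(b) = ["g", "x"]

Answer: ["g", "x"]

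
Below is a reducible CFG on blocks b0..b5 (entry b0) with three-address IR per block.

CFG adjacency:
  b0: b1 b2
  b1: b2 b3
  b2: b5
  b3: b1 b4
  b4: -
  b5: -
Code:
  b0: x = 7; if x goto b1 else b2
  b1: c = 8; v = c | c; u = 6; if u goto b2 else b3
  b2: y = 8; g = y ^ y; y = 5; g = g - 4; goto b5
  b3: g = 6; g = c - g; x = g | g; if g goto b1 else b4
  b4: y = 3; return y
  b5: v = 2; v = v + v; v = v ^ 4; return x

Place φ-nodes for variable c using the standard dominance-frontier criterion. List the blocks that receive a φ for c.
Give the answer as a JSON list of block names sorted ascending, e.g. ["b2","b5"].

idom tree: b1←b0 b2←b0 b3←b1 b4←b3 b5←b2
Dom at joins:
  b1: preds {b0,b3}: {b0} ∩ {b0,b1,b3} = {b0}; idom=b0
  b2: preds {b0,b1}: {b0} ∩ {b0,b1} = {b0}; idom=b0

Frontier:
  join b1 pred b0: · stop@b0
  join b1 pred b3: b3→b1 stop@b0
  join b2 pred b0: · stop@b0
  join b2 pred b1: b1 stop@b0
  DF(b0)=∅
  DF(b1)={b1,b2}
  DF(b2)=∅
  DF(b3)={b1}
  DF(b4)=∅
  DF(b5)=∅

φ for c: defs {b1}
  DF⁺ = {b1,b2}

Answer: ["b1", "b2"]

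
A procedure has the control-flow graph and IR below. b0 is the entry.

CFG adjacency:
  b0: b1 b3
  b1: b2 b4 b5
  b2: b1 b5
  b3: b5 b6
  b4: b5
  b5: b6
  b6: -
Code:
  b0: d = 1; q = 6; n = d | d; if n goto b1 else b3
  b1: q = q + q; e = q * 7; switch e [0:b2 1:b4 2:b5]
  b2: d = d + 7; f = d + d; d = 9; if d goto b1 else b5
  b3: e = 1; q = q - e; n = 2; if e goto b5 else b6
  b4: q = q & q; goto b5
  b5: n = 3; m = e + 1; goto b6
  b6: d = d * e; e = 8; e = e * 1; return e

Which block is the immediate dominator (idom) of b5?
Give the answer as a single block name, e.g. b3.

idom tree: b1←b0 b2←b1 b3←b0 b4←b1 b5←b0 b6←b0
Dom at joins:
  b1: preds {b0,b2}: {b0} ∩ {b0,b1,b2} = {b0}; idom=b0
  b5: preds {b1,b2,b3,b4}: {b0,b1} ∩ {b0,b1,b2} ∩ {b0,b3} ∩ {b0,b1,b4} = {b0}; idom=b0
  b6: preds {b3,b5}: {b0,b3} ∩ {b0,b5} = {b0}; idom=b0

idom(b5) = b0

Answer: b0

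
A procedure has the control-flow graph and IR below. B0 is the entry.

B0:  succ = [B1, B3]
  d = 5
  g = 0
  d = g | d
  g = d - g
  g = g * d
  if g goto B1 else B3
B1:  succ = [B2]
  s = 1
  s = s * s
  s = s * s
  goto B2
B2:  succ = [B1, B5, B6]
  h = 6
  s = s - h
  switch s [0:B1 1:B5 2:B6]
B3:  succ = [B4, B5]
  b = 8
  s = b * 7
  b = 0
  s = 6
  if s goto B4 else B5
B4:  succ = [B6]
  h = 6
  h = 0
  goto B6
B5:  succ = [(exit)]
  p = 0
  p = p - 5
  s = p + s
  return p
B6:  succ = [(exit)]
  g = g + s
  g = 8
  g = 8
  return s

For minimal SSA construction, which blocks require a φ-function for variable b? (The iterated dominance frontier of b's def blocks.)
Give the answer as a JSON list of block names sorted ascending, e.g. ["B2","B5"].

Answer: ["B5", "B6"]

Derivation:
idom tree: B1←B0 B2←B1 B3←B0 B4←B3 B5←B0 B6←B0
Dom at joins:
  B1: preds {B0,B2}: {B0} ∩ {B0,B1,B2} = {B0}; idom=B0
  B5: preds {B2,B3}: {B0,B1,B2} ∩ {B0,B3} = {B0}; idom=B0
  B6: preds {B2,B4}: {B0,B1,B2} ∩ {B0,B3,B4} = {B0}; idom=B0

Frontier:
  join B1 pred B0: · stop@B0
  join B1 pred B2: B2→B1 stop@B0
  join B5 pred B2: B2→B1 stop@B0
  join B5 pred B3: B3 stop@B0
  join B6 pred B2: B2→B1 stop@B0
  join B6 pred B4: B4→B3 stop@B0
  B0 → ∅
  B1 → {B1,B5,B6}
  B2 → {B1,B5,B6}
  B3 → {B5,B6}
  B4 → {B6}
  B5 → ∅
  B6 → ∅

φ for b: defs {B3}
  DF⁺ = {B5,B6}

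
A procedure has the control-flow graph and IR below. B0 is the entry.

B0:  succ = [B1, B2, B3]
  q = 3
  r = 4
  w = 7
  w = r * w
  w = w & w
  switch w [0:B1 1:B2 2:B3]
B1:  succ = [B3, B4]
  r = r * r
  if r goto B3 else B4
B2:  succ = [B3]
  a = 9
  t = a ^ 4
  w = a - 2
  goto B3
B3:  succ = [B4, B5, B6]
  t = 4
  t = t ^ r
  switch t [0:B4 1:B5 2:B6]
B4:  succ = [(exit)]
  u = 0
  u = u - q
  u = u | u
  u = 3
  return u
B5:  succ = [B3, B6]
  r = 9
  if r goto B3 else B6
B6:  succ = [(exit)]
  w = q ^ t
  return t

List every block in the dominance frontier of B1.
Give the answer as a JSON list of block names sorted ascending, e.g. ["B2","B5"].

Answer: ["B3", "B4"]

Working:
idom tree: B1←B0 B2←B0 B3←B0 B4←B0 B5←B3 B6←B3
Dom at joins:
  B3: preds {B0,B1,B2,B5}: {B0} ∩ {B0,B1} ∩ {B0,B2} ∩ {B0,B3,B5} = {B0}; idom=B0
  B4: preds {B1,B3}: {B0,B1} ∩ {B0,B3} = {B0}; idom=B0
  B6: preds {B3,B5}: {B0,B3} ∩ {B0,B3,B5} = {B0,B3}; idom=B3

Frontier:
  join B3 pred B0: · stop@B0
  join B3 pred B1: B1 stop@B0
  join B3 pred B2: B2 stop@B0
  join B3 pred B5: B5→B3 stop@B0
  join B4 pred B1: B1 stop@B0
  join B4 pred B3: B3 stop@B0
  join B6 pred B3: · stop@B3
  join B6 pred B5: B5 stop@B3
  DF(B0)=∅
  DF(B1)={B3,B4}
  DF(B2)={B3}
  DF(B3)={B3,B4}
  DF(B4)=∅
  DF(B5)={B3,B6}
  DF(B6)=∅

DF(B1) = ["B3", "B4"]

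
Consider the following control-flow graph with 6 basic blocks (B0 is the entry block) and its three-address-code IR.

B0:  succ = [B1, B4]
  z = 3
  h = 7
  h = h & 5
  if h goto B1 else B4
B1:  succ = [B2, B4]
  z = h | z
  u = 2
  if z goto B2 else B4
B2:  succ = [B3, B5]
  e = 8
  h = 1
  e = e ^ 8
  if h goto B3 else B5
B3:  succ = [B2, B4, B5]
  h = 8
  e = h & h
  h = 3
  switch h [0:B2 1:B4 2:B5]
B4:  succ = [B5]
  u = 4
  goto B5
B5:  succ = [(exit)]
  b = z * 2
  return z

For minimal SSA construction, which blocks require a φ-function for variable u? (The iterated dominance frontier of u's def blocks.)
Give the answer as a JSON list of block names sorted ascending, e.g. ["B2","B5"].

Answer: ["B4", "B5"]

Analysis:
idom tree: B1←B0 B2←B1 B3←B2 B4←B0 B5←B0
Dom∩ at merges:
  B2: preds {B1,B3}: {B0,B1} ∩ {B0,B1,B2,B3} = {B0,B1}; idom=B1
  B4: preds {B0,B1,B3}: {B0} ∩ {B0,B1} ∩ {B0,B1,B2,B3} = {B0}; idom=B0
  B5: preds {B2,B3,B4}: {B0,B1,B2} ∩ {B0,B1,B2,B3} ∩ {B0,B4} = {B0}; idom=B0

DF walk-up:
  join B2 pred B1: · stop@B1
  join B2 pred B3: B3→B2 stop@B1
  join B4 pred B0: · stop@B0
  join B4 pred B1: B1 stop@B0
  join B4 pred B3: B3→B2→B1 stop@B0
  join B5 pred B2: B2→B1 stop@B0
  join B5 pred B3: B3→B2→B1 stop@B0
  join B5 pred B4: B4 stop@B0
  B0 → ∅
  B1 → {B4,B5}
  B2 → {B2,B4,B5}
  B3 → {B2,B4,B5}
  B4 → {B5}
  B5 → ∅

φ for u: defs {B1,B4}
  DF⁺ = {B4,B5}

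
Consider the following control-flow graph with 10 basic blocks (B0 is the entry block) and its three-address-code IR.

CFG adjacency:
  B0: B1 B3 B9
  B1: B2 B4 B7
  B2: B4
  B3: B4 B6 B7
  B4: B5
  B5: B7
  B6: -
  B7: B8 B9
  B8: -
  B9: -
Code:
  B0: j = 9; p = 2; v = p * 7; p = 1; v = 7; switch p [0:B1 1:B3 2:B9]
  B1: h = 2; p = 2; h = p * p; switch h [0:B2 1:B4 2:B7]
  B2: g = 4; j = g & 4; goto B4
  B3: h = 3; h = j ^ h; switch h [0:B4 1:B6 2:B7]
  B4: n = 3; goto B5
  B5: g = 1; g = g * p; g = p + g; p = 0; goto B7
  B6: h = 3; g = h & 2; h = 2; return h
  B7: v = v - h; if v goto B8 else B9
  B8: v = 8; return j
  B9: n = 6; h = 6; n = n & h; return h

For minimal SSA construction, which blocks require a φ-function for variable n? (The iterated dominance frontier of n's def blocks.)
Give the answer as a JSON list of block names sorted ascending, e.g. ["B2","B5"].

idom tree: B1←B0 B2←B1 B3←B0 B4←B0 B5←B4 B6←B3 B7←B0 B8←B7 B9←B0
Dom at joins:
  B4: preds {B1,B2,B3}: {B0,B1} ∩ {B0,B1,B2} ∩ {B0,B3} = {B0}; idom=B0
  B7: preds {B1,B3,B5}: {B0,B1} ∩ {B0,B3} ∩ {B0,B4,B5} = {B0}; idom=B0
  B9: preds {B0,B7}: {B0} ∩ {B0,B7} = {B0}; idom=B0

Frontier:
  join B4 pred B1: B1 stop@B0
  join B4 pred B2: B2→B1 stop@B0
  join B4 pred B3: B3 stop@B0
  join B7 pred B1: B1 stop@B0
  join B7 pred B3: B3 stop@B0
  join B7 pred B5: B5→B4 stop@B0
  join B9 pred B0: · stop@B0
  join B9 pred B7: B7 stop@B0
  B0 → ∅
  B1 → {B4,B7}
  B2 → {B4}
  B3 → {B4,B7}
  B4 → {B7}
  B5 → {B7}
  B6 → ∅
  B7 → {B9}
  B8 → ∅
  B9 → ∅

φ for n: defs {B4,B9}
  DF⁺ = {B7,B9}

Answer: ["B7", "B9"]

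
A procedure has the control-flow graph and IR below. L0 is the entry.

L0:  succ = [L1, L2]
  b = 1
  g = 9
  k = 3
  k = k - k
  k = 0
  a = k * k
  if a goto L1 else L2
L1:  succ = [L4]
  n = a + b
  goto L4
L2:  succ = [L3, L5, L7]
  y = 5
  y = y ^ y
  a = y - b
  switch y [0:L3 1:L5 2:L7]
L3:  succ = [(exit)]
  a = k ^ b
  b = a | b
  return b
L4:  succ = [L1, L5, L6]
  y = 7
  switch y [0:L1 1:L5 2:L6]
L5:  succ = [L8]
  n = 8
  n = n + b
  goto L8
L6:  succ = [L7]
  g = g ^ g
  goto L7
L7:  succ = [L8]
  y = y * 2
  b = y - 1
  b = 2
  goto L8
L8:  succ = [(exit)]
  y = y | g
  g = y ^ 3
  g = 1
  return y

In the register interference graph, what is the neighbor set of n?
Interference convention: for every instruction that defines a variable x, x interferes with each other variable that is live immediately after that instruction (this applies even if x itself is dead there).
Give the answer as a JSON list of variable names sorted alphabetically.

Block summaries:
  L0: def={a,b,g,k} ue=∅
  L1: def={n} ue={a,b}
  L2: def={a,y} ue={b}
  L3: def={a,b} ue={b,k}
  L4: def={y} ue=∅
  L5: def={n} ue={b}
  L6: def={g} ue={g}
  L7: def={b,y} ue={y}
  L8: def={g,y} ue={g,y}

Liveness:
  L0: in=∅ out={a,b,g,k}
  L1: in={a,b,g} out={a,b,g}
  L2: in={b,g,k} out={b,g,k,y}
  L3: in={b,k} out=∅
  L4: in={a,b,g} out={a,b,g,y}
  L5: in={b,g,y} out={g,y}
  L6: in={g,y} out={g,y}
  L7: in={g,y} out={g,y}
  L8: in={g,y} out=∅

Conflict graph:
  a: {b,g,k,n,y}
  b: {a,g,k,n,y}
  g: {a,b,k,n,y}
  k: {a,b,g,y}
  n: {a,b,g,y}
  y: {a,b,g,k,n}

N(n) = ["a", "b", "g", "y"]

Answer: ["a", "b", "g", "y"]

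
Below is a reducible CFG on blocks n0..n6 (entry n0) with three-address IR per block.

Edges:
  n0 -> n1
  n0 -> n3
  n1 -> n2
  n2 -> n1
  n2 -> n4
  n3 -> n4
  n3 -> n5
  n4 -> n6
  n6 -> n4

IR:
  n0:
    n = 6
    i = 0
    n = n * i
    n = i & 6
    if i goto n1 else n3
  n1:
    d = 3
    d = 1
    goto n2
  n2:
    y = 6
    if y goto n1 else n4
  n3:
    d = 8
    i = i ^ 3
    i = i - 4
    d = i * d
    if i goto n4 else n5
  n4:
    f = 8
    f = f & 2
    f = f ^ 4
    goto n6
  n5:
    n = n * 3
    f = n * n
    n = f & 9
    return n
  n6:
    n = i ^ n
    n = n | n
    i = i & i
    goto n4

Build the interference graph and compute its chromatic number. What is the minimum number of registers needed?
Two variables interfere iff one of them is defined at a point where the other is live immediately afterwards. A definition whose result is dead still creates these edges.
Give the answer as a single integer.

Answer: 3

Derivation:
def/use:
  n0: {i,n} / ∅
  n1: {d} / ∅
  n2: {y} / ∅
  n3: {d,i} / {i}
  n4: {f} / ∅
  n5: {f,n} / {n}
  n6: {i,n} / {i,n}

Backward fixpoint:
  n0: in=∅ out={i,n}
  n1: in={i,n} out={i,n}
  n2: in={i,n} out={i,n}
  n3: in={i,n} out={i,n}
  n4: in={i,n} out={i,n}
  n5: in={n} out=∅
  n6: in={i,n} out={i,n}

Conflict graph:
  d: {i,n}
  f: {i,n}
  i: {d,f,n,y}
  n: {d,f,i,y}
  y: {i,n}

Registers:
  {d,i,n} pairwise interfere (3-clique) ⇒ χ ≥ 3
  3-colouring: R0={i}  R1={n}  R2={d,f,y}
  χ = 3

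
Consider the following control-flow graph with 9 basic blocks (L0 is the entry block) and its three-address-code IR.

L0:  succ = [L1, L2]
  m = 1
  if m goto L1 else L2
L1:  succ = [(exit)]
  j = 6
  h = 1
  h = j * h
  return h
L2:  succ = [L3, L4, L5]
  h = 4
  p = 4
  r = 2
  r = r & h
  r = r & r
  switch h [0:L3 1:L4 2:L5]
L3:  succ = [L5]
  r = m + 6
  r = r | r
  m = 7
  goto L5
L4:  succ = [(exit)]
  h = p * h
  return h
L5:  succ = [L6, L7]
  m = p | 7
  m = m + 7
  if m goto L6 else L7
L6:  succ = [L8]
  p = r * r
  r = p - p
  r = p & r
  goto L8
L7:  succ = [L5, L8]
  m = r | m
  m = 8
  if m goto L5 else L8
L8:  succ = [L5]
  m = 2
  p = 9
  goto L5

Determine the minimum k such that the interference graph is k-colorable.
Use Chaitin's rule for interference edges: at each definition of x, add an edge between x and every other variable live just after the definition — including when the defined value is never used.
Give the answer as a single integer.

Answer: 4

Working:
Per-block:
  L0: def={m} ue=∅
  L1: def={h,j} ue=∅
  L2: def={h,p,r} ue=∅
  L3: def={m,r} ue={m}
  L4: def={h} ue={h,p}
  L5: def={m} ue={p}
  L6: def={p,r} ue={r}
  L7: def={m} ue={m,r}
  L8: def={m,p} ue=∅

Liveness:
  live L0: ∅→{m}
  live L1: ∅→∅
  live L2: {m}→{h,m,p,r}
  live L3: {m,p}→{p,r}
  live L4: {h,p}→∅
  live L5: {p,r}→{m,p,r}
  live L6: {r}→{r}
  live L7: {m,p,r}→{p,r}
  live L8: {r}→{p,r}

Conflict graph:
  h↔{j,m,p,r}
  j↔{h}
  m↔{h,p,r}
  p↔{h,m,r}
  r↔{h,m,p}

Registers:
  lower bound: {h,m,p,r} mutually conflict ⇒ χ ≥ 4
  assign h→r0 j→r1 m→r1 p→r2 r→r3 — no edge inside a register ⇒ χ ≤ 4
  χ = 4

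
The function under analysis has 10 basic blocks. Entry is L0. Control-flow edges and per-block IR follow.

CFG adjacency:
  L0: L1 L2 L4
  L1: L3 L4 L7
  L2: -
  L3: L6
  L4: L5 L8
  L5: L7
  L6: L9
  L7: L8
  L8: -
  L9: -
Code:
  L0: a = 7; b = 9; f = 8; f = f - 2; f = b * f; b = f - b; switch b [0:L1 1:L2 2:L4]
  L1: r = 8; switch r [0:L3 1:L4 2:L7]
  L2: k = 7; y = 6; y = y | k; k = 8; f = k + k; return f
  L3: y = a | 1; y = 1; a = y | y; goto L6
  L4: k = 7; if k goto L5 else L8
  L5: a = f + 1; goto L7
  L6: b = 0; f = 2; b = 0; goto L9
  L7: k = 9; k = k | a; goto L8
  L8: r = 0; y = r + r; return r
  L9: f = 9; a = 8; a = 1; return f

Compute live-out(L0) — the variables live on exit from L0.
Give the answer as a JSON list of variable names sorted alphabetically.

Answer: ["a", "f"]

Derivation:
def/use:
  L0 def {a,b,f} use ∅
  L1 def {r} use ∅
  L2 def {f,k,y} use ∅
  L3 def {a,y} use {a}
  L4 def {k} use ∅
  L5 def {a} use {f}
  L6 def {b,f} use ∅
  L7 def {k} use {a}
  L8 def {r,y} use ∅
  L9 def {a,f} use ∅

Liveness:
  live L0: ∅→{a,f}
  live L1: {a,f}→{a,f}
  live L2: ∅→∅
  live L3: {a}→∅
  live L4: {f}→{f}
  live L5: {f}→{a}
  live L6: ∅→∅
  live L7: {a}→∅
  live L8: ∅→∅
  live L9: ∅→∅

live-out(L0) = ["a", "f"]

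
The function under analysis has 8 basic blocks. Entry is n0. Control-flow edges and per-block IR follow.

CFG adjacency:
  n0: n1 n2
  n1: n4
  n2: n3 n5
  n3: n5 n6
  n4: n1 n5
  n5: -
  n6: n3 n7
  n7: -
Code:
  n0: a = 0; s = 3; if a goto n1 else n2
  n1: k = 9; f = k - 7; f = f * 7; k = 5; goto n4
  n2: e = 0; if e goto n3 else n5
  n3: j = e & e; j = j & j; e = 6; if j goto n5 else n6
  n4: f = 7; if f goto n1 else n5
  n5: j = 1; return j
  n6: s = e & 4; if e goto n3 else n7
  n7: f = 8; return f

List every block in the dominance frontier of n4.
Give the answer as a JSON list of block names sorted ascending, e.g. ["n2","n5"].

Answer: ["n1", "n5"]

Derivation:
idom tree: n1←n0 n2←n0 n3←n2 n4←n1 n5←n0 n6←n3 n7←n6
Dom∩ at merges:
  n1: preds {n0,n4}: {n0} ∩ {n0,n1,n4} = {n0}; idom=n0
  n3: preds {n2,n6}: {n0,n2} ∩ {n0,n2,n3,n6} = {n0,n2}; idom=n2
  n5: preds {n2,n3,n4}: {n0,n2} ∩ {n0,n2,n3} ∩ {n0,n1,n4} = {n0}; idom=n0

Frontier:
  n1←n0: walk · to n0
  n1←n4: walk n4→n1 to n0
  n3←n2: walk · to n2
  n3←n6: walk n6→n3 to n2
  n5←n2: walk n2 to n0
  n5←n3: walk n3→n2 to n0
  n5←n4: walk n4→n1 to n0
  n0: DF=∅
  n1: DF={n1,n5}
  n2: DF={n5}
  n3: DF={n3,n5}
  n4: DF={n1,n5}
  n5: DF=∅
  n6: DF={n3}
  n7: DF=∅

DF(n4) = ["n1", "n5"]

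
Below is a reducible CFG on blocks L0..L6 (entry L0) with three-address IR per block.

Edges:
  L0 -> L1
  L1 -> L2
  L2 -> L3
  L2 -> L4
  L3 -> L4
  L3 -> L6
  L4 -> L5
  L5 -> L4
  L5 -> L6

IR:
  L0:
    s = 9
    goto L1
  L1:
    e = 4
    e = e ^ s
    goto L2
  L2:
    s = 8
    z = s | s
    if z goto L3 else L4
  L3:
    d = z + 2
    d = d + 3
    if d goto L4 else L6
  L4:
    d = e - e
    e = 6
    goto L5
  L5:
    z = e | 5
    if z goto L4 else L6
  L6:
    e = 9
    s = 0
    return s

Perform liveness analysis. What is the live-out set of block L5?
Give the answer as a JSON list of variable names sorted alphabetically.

def/use:
  L0 def {s} use ∅
  L1 def {e} use {s}
  L2 def {s,z} use ∅
  L3 def {d} use {z}
  L4 def {d,e} use {e}
  L5 def {z} use {e}
  L6 def {e,s} use ∅

Backward fixpoint:
  L0 li=∅ lo={s}
  L1 li={s} lo={e}
  L2 li={e} lo={e,z}
  L3 li={e,z} lo={e}
  L4 li={e} lo={e}
  L5 li={e} lo={e}
  L6 li=∅ lo=∅

live-out(L5) = ["e"]

Answer: ["e"]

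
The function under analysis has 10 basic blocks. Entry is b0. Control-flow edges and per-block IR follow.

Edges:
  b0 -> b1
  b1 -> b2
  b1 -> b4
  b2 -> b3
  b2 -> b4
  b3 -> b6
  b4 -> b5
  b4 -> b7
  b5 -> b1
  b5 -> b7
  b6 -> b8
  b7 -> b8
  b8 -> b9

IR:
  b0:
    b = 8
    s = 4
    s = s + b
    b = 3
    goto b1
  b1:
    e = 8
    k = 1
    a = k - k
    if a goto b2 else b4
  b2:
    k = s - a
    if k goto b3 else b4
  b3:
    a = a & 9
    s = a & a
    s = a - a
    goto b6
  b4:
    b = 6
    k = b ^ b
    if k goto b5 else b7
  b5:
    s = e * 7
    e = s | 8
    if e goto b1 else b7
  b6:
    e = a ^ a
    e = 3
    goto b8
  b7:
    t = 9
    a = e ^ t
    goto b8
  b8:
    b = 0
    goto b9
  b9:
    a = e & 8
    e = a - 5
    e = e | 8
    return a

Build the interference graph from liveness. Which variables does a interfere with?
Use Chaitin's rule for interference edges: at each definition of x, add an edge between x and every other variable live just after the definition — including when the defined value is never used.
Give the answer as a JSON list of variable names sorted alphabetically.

Answer: ["e", "k", "s"]

Analysis:
Block summaries:
  b0: def={b,s} ue=∅
  b1: def={a,e,k} ue=∅
  b2: def={k} ue={a,s}
  b3: def={a,s} ue={a}
  b4: def={b,k} ue=∅
  b5: def={e,s} ue={e}
  b6: def={e} ue={a}
  b7: def={a,t} ue={e}
  b8: def={b} ue=∅
  b9: def={a,e} ue={e}

Liveness:
  b0 li=∅ lo={s}
  b1 li={s} lo={a,e,s}
  b2 li={a,e,s} lo={a,e}
  b3 li={a} lo={a}
  b4 li={e} lo={e}
  b5 li={e} lo={e,s}
  b6 li={a} lo={e}
  b7 li={e} lo={e}
  b8 li={e} lo={e}
  b9 li={e} lo=∅

Interfere edges:
  a↔{e,k,s}
  b↔{e,s}
  e↔{a,b,k,s,t}
  k↔{a,e,s}
  s↔{a,b,e,k}
  t↔{e}

N(a) = ["e", "k", "s"]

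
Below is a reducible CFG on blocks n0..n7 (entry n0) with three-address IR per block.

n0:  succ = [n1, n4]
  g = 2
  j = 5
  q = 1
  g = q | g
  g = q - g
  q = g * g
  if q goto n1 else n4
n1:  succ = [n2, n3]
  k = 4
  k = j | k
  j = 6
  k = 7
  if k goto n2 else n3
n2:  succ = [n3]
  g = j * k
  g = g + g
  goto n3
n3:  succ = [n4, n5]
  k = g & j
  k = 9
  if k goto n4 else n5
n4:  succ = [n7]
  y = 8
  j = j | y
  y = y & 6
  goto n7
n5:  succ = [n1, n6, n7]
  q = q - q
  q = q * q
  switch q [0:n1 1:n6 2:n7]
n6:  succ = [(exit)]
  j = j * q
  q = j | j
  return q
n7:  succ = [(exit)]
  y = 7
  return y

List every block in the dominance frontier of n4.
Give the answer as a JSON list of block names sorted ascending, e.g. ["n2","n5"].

idom tree: n1←n0 n2←n1 n3←n1 n4←n0 n5←n3 n6←n5 n7←n0
Join-block Dom:
  n1: preds {n0,n5}: {n0} ∩ {n0,n1,n3,n5} = {n0}; idom=n0
  n3: preds {n1,n2}: {n0,n1} ∩ {n0,n1,n2} = {n0,n1}; idom=n1
  n4: preds {n0,n3}: {n0} ∩ {n0,n1,n3} = {n0}; idom=n0
  n7: preds {n4,n5}: {n0,n4} ∩ {n0,n1,n3,n5} = {n0}; idom=n0

DF derivation:
  n1←n0: walk · to n0
  n1←n5: walk n5→n3→n1 to n0
  n3←n1: walk · to n1
  n3←n2: walk n2 to n1
  n4←n0: walk · to n0
  n4←n3: walk n3→n1 to n0
  n7←n4: walk n4 to n0
  n7←n5: walk n5→n3→n1 to n0
  n0 → ∅
  n1 → {n1,n4,n7}
  n2 → {n3}
  n3 → {n1,n4,n7}
  n4 → {n7}
  n5 → {n1,n7}
  n6 → ∅
  n7 → ∅

DF(n4) = ["n7"]

Answer: ["n7"]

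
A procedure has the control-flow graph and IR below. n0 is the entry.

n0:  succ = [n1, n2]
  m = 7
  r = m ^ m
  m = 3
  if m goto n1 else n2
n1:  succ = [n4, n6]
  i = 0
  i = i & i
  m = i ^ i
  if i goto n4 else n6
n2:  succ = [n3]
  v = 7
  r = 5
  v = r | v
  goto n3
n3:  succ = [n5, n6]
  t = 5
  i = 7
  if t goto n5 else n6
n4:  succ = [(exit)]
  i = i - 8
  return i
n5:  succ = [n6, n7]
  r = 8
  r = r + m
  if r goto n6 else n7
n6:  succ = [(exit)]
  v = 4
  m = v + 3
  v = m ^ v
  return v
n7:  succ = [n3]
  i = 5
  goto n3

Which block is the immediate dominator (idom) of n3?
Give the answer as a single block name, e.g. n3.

idom tree: n1←n0 n2←n0 n3←n2 n4←n1 n5←n3 n6←n0 n7←n5
Dom∩ at merges:
  n3: preds {n2,n7}: {n0,n2} ∩ {n0,n2,n3,n5,n7} = {n0,n2}; idom=n2
  n6: preds {n1,n3,n5}: {n0,n1} ∩ {n0,n2,n3} ∩ {n0,n2,n3,n5} = {n0}; idom=n0

idom(n3) = n2

Answer: n2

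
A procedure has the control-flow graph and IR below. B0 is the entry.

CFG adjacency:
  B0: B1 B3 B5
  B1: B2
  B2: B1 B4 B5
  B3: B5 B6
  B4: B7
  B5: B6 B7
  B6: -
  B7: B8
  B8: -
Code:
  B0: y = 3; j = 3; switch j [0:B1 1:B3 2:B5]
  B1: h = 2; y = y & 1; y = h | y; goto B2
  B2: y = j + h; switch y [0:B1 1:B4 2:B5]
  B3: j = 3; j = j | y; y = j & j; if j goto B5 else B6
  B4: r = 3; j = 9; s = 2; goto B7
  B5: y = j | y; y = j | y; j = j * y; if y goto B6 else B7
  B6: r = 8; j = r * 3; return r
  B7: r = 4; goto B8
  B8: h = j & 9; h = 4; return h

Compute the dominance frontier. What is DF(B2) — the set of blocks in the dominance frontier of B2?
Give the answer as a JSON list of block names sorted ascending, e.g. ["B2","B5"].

idom tree: B1←B0 B2←B1 B3←B0 B4←B2 B5←B0 B6←B0 B7←B0 B8←B7
Join-block Dom:
  B1: preds {B0,B2}: {B0} ∩ {B0,B1,B2} = {B0}; idom=B0
  B5: preds {B0,B2,B3}: {B0} ∩ {B0,B1,B2} ∩ {B0,B3} = {B0}; idom=B0
  B6: preds {B3,B5}: {B0,B3} ∩ {B0,B5} = {B0}; idom=B0
  B7: preds {B4,B5}: {B0,B1,B2,B4} ∩ {B0,B5} = {B0}; idom=B0

DF walk-up:
  B1←B0: walk · to B0
  B1←B2: walk B2→B1 to B0
  B5←B0: walk · to B0
  B5←B2: walk B2→B1 to B0
  B5←B3: walk B3 to B0
  B6←B3: walk B3 to B0
  B6←B5: walk B5 to B0
  B7←B4: walk B4→B2→B1 to B0
  B7←B5: walk B5 to B0
  B0 → ∅
  B1 → {B1,B5,B7}
  B2 → {B1,B5,B7}
  B3 → {B5,B6}
  B4 → {B7}
  B5 → {B6,B7}
  B6 → ∅
  B7 → ∅
  B8 → ∅

DF(B2) = ["B1", "B5", "B7"]

Answer: ["B1", "B5", "B7"]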